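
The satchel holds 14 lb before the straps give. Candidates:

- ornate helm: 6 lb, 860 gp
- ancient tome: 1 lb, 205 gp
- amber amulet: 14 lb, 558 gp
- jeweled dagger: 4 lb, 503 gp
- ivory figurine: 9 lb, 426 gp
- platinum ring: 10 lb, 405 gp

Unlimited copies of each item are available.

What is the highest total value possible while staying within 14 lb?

By value per lb: ancient tome 205.00, ornate helm 143.33, jeweled dagger 125.75 lead.
Best packing: 14×ancient tome — 14 lb, 2870 total.
Every other selection either busts 14 lb or fails to beat 2870.

2870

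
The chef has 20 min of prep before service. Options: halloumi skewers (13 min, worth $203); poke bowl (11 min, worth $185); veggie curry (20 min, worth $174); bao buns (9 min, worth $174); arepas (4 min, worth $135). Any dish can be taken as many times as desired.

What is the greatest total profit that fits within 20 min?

675

Taking 5×arepas: 20 min used, 675 in profit.
That's the maximum — no swap from here does better than 675.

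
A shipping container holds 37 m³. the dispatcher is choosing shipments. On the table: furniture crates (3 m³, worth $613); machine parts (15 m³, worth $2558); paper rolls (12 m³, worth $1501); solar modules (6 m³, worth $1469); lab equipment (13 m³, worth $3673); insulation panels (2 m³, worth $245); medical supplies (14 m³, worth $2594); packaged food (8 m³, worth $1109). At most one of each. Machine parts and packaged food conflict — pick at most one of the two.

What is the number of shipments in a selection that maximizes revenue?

The maximum revenue within 37 m³ is 8349.
furniture crates + solar modules + lab equipment + medical supplies hits 8349 at 36 m³.
Any selection reaching 8349 contains exactly 4 shipments.

4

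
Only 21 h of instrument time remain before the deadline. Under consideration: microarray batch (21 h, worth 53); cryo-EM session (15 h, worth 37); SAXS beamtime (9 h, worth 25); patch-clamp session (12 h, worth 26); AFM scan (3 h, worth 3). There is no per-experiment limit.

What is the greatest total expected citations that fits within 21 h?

Ranking by ratio (expected citations/h): SAXS beamtime 2.78, microarray batch 2.52, cryo-EM session 2.47, patch-clamp session 2.17.
Microarray batch uses 21 of the 21 h and totals 53.
Nothing else within 21 h beats 53.

53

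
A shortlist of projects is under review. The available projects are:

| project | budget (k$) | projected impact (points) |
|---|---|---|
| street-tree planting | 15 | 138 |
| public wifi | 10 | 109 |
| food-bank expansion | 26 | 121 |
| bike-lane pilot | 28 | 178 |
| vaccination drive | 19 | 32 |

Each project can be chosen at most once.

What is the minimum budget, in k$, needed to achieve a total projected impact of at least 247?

25

Need the lightest bundle worth ≥ 247.
street-tree planting + public wifi: 247 projected impact at 25 k$.
Below 25 k$ the best achievable stays under 247.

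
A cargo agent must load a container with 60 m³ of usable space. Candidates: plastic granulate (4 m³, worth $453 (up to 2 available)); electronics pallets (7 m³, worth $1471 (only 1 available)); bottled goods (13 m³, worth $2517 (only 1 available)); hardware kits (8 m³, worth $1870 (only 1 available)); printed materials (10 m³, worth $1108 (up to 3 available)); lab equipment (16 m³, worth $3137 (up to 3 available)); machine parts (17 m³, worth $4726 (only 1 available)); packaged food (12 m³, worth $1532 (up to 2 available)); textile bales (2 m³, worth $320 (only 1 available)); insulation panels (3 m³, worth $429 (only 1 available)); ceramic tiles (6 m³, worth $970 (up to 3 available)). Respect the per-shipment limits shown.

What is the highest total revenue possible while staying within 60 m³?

13299

Ranking by ratio (revenue/m³): machine parts 278.00, hardware kits 233.75, electronics pallets 210.14, lab equipment 196.06.
A density-first pass picks electronics pallets + hardware kits + lab equipment + machine parts + 2×ceramic tiles — 13144 at 60 m³.
Replace electronics pallets and 2×ceramic tiles with lab equipment + insulation panels: the trade gains 155 net, giving 13299 at 60 m³.
No other feasible combination exceeds 13299.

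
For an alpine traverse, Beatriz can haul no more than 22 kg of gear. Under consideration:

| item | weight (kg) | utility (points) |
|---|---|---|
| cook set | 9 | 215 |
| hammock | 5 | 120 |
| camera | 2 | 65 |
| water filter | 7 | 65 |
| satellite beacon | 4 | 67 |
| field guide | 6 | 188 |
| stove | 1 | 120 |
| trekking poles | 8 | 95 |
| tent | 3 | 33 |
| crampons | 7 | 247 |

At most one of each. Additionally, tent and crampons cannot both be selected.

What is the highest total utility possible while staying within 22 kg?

740

Best packing: hammock + camera + field guide + stove + crampons — 21 kg, 740 total.
Runner-up cook set + hammock + stove + crampons tops out at 702.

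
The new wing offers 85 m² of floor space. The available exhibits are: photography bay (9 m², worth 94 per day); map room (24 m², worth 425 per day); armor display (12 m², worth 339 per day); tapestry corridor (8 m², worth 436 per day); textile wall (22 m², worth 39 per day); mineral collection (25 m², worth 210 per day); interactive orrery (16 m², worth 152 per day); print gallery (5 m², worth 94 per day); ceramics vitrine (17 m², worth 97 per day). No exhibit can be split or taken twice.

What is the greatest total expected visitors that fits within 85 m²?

1598

The ratio heuristic lands on photography bay + map room + armor display + tapestry corridor + interactive orrery + print gallery (1540) but leaves 11 m² idle.
Replace interactive orrery with mineral collection: the trade gains 58 net, giving 1598 at 83 m².
No other feasible combination exceeds 1598.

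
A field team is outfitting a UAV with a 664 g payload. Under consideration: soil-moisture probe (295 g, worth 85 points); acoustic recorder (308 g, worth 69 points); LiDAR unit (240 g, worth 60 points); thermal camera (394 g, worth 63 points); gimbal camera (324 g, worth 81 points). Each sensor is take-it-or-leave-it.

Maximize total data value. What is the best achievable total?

Taking the top-ratio sensors first gives soil-moisture probe + LiDAR unit for 145 (535 g).
Dropping LiDAR unit frees 240 g; slotting in gimbal camera (324 g) lifts the total to 166 at 619 g.
Next best is soil-moisture probe + acoustic recorder at 154 (603 g) — short by 12.

166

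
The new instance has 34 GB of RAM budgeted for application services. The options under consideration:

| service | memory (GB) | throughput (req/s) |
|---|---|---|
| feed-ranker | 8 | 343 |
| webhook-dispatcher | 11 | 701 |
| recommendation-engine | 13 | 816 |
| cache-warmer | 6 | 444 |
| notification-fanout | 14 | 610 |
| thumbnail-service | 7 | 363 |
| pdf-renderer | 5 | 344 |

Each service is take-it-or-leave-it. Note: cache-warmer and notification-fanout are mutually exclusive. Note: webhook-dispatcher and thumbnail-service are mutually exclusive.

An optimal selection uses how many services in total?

4

Optimal total is 1967.
One optimal bundle: recommendation-engine + cache-warmer + thumbnail-service + pdf-renderer (31 GB).
All optima have 4 services.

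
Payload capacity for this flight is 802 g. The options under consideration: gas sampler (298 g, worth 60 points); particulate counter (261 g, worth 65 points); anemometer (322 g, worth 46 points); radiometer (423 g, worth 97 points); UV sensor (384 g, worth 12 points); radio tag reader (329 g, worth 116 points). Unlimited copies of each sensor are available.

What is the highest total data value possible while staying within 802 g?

232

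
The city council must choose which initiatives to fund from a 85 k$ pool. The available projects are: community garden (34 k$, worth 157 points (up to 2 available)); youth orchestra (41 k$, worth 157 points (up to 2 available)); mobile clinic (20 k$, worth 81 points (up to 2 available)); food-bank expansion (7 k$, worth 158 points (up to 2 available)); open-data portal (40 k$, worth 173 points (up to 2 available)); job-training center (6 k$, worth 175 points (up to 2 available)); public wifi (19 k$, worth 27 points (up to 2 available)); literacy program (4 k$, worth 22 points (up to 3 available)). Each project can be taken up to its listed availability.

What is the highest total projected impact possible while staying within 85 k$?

926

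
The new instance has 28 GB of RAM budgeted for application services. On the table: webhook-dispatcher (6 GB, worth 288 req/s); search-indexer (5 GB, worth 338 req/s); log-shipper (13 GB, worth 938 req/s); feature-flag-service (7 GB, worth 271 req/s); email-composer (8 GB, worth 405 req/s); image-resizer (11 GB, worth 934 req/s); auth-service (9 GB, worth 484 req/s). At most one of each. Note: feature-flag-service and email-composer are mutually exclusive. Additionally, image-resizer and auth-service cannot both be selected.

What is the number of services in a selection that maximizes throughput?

2

The maximum throughput within 28 GB is 1872.
log-shipper + image-resizer hits 1872 at 24 GB.
All optima have 2 services.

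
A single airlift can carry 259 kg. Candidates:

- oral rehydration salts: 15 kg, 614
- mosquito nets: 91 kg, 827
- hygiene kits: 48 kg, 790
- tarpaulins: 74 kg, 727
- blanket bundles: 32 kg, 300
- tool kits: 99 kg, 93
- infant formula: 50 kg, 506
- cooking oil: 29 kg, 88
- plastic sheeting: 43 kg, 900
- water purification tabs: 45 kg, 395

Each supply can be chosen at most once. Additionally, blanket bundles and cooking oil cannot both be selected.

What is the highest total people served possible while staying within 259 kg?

3726

By people served per kg: oral rehydration salts 40.93, plastic sheeting 20.93, hygiene kits 16.46 lead.
A density-first pass picks oral rehydration salts + hygiene kits + tarpaulins + infant formula + cooking oil + plastic sheeting — 3625 at 259 kg.
Replace infant formula and cooking oil with blanket bundles + water purification tabs: the trade gains 101 net, giving 3726 at 257 kg.
The spare 2 kg is too small for any remaining supply, and no feasible exchange beats 3726.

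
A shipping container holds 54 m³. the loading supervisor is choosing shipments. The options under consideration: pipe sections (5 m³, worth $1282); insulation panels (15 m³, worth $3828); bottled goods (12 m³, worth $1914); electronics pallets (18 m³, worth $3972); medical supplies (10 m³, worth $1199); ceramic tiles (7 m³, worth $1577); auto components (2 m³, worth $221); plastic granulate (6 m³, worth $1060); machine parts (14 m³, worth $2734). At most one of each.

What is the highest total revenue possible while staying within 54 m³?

12111

Taking the top-ratio shipments first gives pipe sections + insulation panels + electronics pallets + ceramic tiles + auto components + plastic granulate for 11940 (53 m³).
Replace pipe sections and auto components and plastic granulate with machine parts: the trade gains 171 net, giving 12111 at 54 m³.
The closest alternative, pipe sections + insulation panels + electronics pallets + auto components + machine parts, reaches only 12037.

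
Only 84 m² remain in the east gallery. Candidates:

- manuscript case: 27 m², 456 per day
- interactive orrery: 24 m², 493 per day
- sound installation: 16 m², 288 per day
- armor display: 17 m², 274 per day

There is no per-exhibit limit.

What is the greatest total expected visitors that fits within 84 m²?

Ranking by ratio (expected visitors/m²): interactive orrery 20.54, sound installation 18.00, manuscript case 16.89.
A density-first pass picks 3×interactive orrery — 1479 at 72 m².
The 24 m² tied up in interactive orrery is better spent on 2×sound installation — total rises to 1562 (80 m²).
That's the maximum — no swap from here does better than 1562.

1562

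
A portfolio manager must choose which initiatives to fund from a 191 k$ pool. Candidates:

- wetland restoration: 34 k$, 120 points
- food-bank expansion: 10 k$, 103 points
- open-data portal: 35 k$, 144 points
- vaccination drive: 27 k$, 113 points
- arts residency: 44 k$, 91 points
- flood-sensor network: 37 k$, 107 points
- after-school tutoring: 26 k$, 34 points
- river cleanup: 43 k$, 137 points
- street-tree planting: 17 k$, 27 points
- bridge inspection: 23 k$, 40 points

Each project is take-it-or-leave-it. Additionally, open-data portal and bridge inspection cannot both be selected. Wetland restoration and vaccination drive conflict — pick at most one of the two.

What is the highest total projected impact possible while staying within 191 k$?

Density check — food-bank expansion 10.30, vaccination drive 4.19, open-data portal 4.11, wetland restoration 3.53 are the best per k$.
Taking wetland restoration + food-bank expansion + open-data portal + flood-sensor network + after-school tutoring + river cleanup: 185 k$ used, 645 in projected impact.
The spare 6 k$ is too small for any remaining project, and no feasible exchange beats 645.

645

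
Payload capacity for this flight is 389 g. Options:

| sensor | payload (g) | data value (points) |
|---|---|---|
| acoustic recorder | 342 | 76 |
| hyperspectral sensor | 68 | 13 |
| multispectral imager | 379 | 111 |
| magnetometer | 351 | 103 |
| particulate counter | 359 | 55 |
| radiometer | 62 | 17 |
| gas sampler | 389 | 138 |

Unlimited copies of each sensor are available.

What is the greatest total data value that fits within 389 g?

138

Best packing: gas sampler — 389 g, 138 total.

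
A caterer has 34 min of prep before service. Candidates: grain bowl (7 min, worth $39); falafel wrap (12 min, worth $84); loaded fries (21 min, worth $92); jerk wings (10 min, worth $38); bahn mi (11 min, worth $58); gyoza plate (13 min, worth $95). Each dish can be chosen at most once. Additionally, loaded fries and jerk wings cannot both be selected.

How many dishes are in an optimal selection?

3

Best achievable profit is 218.
One optimal bundle: grain bowl + falafel wrap + gyoza plate (32 min).
Any selection reaching 218 contains exactly 3 dishes.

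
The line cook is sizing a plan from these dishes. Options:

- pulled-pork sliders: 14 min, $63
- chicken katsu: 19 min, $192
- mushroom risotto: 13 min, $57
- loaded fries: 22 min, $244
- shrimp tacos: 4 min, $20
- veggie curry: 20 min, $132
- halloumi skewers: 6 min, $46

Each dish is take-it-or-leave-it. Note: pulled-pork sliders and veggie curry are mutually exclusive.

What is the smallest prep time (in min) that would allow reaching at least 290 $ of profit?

28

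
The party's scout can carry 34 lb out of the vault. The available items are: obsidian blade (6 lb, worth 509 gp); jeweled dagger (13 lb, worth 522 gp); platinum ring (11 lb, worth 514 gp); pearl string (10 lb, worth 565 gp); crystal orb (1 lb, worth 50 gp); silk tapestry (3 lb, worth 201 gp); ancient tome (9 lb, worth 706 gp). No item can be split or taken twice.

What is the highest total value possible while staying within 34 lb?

A density-first pass picks obsidian blade + pearl string + crystal orb + silk tapestry + ancient tome — 2031 at 29 lb.
The 6 lb tied up in obsidian blade is better spent on platinum ring — total rises to 2036 (34 lb).
Next best is obsidian blade + pearl string + crystal orb + silk tapestry + ancient tome at 2031 (29 lb) — short by 5.

2036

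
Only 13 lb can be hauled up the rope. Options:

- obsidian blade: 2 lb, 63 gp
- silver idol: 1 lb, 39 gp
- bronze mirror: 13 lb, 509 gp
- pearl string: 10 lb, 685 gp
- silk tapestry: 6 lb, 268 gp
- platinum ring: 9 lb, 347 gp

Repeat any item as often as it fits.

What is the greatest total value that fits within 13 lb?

802

By value per lb: pearl string 68.50, silk tapestry 44.67, bronze mirror 39.15 lead.
Taking 3×silver idol + pearl string: 13 lb used, 802 in value.
No other feasible combination exceeds 802.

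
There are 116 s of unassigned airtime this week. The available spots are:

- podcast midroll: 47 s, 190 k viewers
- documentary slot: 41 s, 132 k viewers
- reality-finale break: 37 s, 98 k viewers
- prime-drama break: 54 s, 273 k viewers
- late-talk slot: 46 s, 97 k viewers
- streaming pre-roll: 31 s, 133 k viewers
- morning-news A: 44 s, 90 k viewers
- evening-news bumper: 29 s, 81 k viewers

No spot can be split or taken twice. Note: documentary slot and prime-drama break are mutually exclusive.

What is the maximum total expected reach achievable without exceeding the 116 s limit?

487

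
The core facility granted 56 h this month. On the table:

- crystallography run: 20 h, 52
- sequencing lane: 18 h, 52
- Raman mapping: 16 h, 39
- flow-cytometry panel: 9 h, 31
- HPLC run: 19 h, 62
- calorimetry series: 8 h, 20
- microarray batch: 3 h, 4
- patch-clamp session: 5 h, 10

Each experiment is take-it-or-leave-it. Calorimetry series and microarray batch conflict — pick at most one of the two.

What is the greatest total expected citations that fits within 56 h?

165

Density check — flow-cytometry panel 3.44, HPLC run 3.26, sequencing lane 2.89, crystallography run 2.60 are the best per h.
Taking crystallography run + flow-cytometry panel + HPLC run + calorimetry series: 56 h used, 165 in expected citations.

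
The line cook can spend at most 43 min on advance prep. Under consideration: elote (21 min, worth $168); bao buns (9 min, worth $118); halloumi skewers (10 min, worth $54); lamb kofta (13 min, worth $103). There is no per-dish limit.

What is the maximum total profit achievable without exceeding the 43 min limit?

472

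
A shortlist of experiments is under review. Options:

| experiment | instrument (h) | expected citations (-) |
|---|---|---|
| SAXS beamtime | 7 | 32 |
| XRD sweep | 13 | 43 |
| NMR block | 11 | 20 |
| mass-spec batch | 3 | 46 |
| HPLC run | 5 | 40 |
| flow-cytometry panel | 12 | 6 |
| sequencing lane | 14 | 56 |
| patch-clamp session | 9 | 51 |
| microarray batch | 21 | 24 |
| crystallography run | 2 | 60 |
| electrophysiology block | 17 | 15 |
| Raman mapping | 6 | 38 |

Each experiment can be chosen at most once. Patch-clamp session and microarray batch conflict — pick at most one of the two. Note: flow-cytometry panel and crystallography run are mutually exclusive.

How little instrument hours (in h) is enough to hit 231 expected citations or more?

25

Look for the lowest-instrument combination reaching 231.
Taking mass-spec batch + HPLC run + patch-clamp session + crystallography run + Raman mapping gives 235 (≥ 231) for 25 h.
Below 25 h the best achievable stays under 231.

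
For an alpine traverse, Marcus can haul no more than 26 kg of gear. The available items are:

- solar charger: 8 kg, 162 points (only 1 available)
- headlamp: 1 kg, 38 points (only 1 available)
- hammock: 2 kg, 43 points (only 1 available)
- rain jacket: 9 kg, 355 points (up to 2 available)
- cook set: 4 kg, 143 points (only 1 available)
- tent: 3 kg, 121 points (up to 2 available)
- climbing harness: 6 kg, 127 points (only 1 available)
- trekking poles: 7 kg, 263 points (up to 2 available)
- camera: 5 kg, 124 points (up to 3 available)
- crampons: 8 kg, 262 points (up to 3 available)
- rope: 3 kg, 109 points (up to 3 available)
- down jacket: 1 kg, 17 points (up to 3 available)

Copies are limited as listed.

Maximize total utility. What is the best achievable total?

1012

Density check — tent 40.33, rain jacket 39.44, headlamp 38.00 are the best per kg.
A density-first pass picks headlamp + 2×rain jacket + 2×tent + down jacket — 1007 at 26 kg.
Dropping tent and down jacket frees 4 kg; slotting in cook set (4 kg) lifts the total to 1012 at 26 kg.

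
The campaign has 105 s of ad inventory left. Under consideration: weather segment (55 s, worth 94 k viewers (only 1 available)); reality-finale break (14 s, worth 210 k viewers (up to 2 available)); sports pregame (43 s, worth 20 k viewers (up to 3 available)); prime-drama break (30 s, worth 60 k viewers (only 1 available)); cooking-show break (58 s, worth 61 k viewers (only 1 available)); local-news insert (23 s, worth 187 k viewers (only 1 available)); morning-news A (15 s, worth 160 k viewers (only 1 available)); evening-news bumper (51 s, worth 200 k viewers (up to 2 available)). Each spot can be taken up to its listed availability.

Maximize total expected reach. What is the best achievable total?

827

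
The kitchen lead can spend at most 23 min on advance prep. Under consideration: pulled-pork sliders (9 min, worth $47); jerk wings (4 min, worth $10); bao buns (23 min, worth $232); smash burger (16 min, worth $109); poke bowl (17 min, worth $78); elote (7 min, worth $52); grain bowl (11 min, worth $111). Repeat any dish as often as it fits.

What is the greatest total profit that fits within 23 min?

Ranking by ratio (profit/min): grain bowl 10.09, bao buns 10.09, elote 7.43.
The ratio heuristic lands on 2×grain bowl (222) but leaves 1 min idle.
Dropping 2×grain bowl frees 22 min; slotting in bao buns (23 min) lifts the total to 232 at 23 min.
Every other selection either busts 23 min or fails to beat 232.

232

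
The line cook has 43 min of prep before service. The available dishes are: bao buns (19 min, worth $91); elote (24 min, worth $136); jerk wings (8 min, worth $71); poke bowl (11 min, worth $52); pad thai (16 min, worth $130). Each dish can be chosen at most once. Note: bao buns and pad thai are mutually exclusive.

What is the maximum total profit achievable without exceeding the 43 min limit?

266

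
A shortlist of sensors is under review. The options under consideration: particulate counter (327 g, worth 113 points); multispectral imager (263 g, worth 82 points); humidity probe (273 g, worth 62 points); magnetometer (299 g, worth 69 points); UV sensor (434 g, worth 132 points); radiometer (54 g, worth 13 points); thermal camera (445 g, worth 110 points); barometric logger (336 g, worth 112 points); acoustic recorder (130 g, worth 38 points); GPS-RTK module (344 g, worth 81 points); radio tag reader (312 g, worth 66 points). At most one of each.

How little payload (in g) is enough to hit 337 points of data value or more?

Minimise g subject to total data value ≥ 337.
Taking particulate counter + multispectral imager + barometric logger + acoustic recorder gives 345 (≥ 337) for 1056 g.
Below 1056 g the best achievable stays under 337.

1056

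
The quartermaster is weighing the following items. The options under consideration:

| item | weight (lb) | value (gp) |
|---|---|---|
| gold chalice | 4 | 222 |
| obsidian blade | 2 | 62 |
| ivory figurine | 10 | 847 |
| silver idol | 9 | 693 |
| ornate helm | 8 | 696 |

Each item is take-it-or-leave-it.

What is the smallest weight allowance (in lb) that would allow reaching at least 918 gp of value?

12

Look for the lowest-weight combination reaching 918.
gold chalice + ornate helm: 918 value at 12 lb.
Below 12 lb the best achievable stays under 918.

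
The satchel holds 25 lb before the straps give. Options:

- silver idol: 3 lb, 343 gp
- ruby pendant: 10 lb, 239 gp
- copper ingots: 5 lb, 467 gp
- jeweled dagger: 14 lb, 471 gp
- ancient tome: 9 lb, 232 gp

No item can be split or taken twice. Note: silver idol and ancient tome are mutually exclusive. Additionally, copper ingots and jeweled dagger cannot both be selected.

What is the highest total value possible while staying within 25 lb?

1049

Silver idol + ruby pendant + copper ingots uses 18 of the 25 lb and totals 1049.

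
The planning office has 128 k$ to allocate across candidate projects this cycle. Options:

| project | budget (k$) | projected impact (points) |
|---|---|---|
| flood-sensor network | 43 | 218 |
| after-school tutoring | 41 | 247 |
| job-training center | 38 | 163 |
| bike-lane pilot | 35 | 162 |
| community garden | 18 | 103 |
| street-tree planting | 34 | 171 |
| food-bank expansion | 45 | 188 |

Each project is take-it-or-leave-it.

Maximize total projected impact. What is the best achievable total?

683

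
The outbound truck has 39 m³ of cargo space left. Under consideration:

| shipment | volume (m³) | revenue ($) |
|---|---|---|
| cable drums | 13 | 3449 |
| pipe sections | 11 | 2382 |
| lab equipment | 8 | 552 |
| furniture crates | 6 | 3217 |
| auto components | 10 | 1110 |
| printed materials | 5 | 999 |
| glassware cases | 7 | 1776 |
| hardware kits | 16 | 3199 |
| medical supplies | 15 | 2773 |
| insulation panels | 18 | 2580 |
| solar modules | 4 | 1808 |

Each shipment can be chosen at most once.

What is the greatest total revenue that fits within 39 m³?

11855

The ratio heuristic lands on cable drums + furniture crates + printed materials + glassware cases + solar modules (11249) but leaves 4 m³ idle.
The 7 m³ tied up in glassware cases is better spent on pipe sections — total rises to 11855 (39 m³).
An exhaustive check of the 2048 subsets confirms 11855.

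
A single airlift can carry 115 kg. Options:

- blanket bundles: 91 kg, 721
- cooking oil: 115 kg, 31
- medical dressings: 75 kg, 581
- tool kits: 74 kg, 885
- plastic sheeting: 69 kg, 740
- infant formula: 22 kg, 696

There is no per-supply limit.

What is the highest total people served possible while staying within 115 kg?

Taking 5×infant formula: 110 kg used, 3480 in people served.
That's the maximum — no swap from here does better than 3480.

3480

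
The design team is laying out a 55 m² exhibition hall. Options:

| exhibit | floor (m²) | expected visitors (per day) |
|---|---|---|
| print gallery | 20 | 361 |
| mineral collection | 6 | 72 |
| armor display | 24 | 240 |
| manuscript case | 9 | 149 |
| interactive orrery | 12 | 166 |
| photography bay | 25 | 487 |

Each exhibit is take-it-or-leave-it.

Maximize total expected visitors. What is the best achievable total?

997

Print gallery + manuscript case + photography bay uses 54 of the 55 m² and totals 997.
Every other selection either busts 55 m² or fails to beat 997.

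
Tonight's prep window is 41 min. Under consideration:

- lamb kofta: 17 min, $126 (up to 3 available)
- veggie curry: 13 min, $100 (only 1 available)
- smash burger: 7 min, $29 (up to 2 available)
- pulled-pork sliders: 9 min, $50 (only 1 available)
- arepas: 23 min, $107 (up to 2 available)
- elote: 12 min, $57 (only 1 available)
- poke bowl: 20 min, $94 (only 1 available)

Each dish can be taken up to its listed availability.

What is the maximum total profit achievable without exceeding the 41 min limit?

281

By profit per min: veggie curry 7.69, lamb kofta 7.41, pulled-pork sliders 5.56 lead.
Filling by ratio: lamb kofta + veggie curry + pulled-pork sliders for 276, with 2 min left unused.
Replace veggie curry and pulled-pork sliders with lamb kofta + smash burger: the trade gains 5 net, giving 281 at 41 min.
That's the maximum — no swap from here does better than 281.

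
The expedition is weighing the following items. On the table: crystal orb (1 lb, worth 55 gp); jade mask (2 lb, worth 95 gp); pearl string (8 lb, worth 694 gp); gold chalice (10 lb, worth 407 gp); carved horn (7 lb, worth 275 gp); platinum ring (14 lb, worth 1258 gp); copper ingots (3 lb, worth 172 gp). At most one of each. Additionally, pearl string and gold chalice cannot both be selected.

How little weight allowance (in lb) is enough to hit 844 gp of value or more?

Minimise lb subject to total value ≥ 844.
crystal orb + jade mask + pearl string: 844 value at 11 lb.
Below 11 lb the best achievable stays under 844.

11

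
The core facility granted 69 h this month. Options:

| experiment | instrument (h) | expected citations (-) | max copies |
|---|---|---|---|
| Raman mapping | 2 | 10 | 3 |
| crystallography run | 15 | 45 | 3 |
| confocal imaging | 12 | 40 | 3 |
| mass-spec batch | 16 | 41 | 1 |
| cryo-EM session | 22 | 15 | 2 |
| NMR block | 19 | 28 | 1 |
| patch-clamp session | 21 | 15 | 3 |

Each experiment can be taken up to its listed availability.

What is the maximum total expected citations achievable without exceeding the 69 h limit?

220

Taking the top-ratio experiments first gives 3×Raman mapping + crystallography run + 3×confocal imaging for 195 (57 h).
Replace 2×Raman mapping with crystallography run: the trade gains 25 net, giving 220 at 68 h.
That's the maximum — no swap from here does better than 220.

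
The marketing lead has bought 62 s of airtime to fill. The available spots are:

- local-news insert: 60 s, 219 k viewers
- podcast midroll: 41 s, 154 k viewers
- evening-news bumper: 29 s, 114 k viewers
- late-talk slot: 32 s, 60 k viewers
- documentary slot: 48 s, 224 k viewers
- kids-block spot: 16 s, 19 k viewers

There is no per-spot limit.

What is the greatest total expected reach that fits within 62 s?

The ratio heuristic lands on documentary slot (224) but leaves 14 s idle.
The 48 s tied up in documentary slot is better spent on 2×evening-news bumper — total rises to 228 (58 s).

228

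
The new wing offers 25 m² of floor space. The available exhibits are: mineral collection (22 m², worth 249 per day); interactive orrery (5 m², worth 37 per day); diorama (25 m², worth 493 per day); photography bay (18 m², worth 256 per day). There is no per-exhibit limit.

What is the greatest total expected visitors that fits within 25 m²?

493

The ratio ordering already packs tightly: diorama, 25 m², 493.
Every other selection either busts 25 m² or fails to beat 493.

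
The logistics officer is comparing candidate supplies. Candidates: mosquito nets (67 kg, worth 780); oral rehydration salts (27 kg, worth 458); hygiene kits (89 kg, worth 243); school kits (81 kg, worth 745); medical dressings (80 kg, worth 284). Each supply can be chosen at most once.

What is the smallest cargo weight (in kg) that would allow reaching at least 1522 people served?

Minimise kg subject to total people served ≥ 1522.
mosquito nets + school kits: 1525 people served at 148 kg.
Below 148 kg the best achievable stays under 1522.

148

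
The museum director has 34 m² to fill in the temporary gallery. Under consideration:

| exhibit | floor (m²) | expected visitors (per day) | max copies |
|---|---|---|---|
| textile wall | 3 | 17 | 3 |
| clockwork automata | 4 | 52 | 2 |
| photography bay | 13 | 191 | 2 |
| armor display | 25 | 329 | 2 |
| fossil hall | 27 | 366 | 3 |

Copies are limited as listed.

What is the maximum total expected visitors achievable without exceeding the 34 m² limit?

Density check — photography bay 14.69, fossil hall 13.56, armor display 13.16 are the best per m².
2×clockwork automata + 2×photography bay uses 34 of the 34 m² and totals 486.
That's the maximum — no swap from here does better than 486.

486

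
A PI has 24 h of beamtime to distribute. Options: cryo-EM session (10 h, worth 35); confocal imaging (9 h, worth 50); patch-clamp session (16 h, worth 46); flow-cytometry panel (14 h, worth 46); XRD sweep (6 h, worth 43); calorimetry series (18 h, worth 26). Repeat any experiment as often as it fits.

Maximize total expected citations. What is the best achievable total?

172

Best packing: 4×XRD sweep — 24 h, 172 total.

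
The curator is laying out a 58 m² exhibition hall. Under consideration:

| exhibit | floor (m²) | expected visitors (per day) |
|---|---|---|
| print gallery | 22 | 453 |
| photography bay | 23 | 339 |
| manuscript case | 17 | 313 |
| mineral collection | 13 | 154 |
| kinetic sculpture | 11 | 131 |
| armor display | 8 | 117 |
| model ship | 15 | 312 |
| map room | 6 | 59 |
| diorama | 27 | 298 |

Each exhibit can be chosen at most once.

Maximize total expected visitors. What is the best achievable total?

By expected visitors per m²: model ship 20.80, print gallery 20.59, manuscript case 18.41 lead.
Best packing: print gallery + manuscript case + model ship — 54 m², 1078 total.

1078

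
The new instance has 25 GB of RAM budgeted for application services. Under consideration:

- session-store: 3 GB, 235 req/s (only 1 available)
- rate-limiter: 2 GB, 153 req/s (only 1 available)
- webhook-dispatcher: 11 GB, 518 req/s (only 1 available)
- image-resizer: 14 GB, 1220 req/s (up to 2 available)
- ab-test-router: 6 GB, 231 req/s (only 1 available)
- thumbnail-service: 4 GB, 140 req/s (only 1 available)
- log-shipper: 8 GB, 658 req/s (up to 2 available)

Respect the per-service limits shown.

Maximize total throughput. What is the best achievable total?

The ratio ordering already packs tightly: session-store + image-resizer + log-shipper, 25 GB, 2113.

2113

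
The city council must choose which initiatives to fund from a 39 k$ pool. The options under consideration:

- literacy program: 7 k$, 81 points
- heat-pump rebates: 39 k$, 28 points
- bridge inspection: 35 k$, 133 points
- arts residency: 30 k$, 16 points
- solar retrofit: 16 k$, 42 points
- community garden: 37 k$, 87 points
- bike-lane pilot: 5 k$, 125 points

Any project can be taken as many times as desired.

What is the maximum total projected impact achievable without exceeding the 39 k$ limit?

The ratio ordering already packs tightly: 7×bike-lane pilot, 35 k$, 875.

875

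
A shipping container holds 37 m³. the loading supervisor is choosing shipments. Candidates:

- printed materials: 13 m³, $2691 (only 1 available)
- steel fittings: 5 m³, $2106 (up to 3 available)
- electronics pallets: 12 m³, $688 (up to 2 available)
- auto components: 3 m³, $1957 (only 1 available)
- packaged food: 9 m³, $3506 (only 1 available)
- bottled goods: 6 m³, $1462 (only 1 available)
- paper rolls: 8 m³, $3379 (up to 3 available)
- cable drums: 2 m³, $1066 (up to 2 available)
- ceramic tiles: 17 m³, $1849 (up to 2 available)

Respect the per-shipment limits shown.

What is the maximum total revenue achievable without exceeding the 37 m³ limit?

16459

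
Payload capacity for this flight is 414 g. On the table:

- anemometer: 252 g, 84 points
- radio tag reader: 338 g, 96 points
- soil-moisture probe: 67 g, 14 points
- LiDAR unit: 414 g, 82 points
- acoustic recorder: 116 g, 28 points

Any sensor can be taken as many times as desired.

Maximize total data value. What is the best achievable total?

Anemometer + 2×soil-moisture probe uses 386 of the 414 g and totals 112.

112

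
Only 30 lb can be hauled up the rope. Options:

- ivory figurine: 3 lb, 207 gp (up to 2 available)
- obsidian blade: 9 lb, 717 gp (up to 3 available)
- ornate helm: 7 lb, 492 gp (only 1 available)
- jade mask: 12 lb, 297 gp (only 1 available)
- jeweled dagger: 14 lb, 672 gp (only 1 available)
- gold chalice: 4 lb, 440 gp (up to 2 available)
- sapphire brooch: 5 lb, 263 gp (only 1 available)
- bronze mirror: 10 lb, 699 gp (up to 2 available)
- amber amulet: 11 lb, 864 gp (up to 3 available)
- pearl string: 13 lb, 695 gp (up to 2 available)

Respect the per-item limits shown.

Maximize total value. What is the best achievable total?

2608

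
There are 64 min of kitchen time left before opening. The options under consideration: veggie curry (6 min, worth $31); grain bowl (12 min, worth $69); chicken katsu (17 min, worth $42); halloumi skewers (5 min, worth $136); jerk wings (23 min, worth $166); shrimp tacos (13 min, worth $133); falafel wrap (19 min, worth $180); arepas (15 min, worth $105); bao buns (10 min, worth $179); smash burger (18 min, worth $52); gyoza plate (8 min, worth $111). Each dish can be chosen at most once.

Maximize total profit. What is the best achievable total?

Best packing: veggie curry + halloumi skewers + shrimp tacos + falafel wrap + bao buns + gyoza plate — 61 min, 770 total.

770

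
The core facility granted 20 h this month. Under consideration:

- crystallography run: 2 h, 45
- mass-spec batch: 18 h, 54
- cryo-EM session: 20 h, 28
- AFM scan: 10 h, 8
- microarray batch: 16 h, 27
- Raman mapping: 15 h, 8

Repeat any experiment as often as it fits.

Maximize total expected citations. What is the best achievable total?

Ranking by ratio (expected citations/h): crystallography run 22.50, mass-spec batch 3.00, microarray batch 1.69.
Taking 10×crystallography run: 20 h used, 450 in expected citations.

450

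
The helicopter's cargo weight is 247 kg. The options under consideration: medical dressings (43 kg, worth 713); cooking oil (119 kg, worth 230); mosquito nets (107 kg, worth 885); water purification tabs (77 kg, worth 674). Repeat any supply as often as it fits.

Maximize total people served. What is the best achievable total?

3565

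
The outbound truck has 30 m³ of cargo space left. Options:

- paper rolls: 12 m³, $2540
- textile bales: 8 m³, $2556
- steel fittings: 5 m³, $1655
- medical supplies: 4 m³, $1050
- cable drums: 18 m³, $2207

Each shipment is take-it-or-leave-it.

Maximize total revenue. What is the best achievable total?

Paper rolls + textile bales + steel fittings + medical supplies uses 29 of the 30 m³ and totals 7801.
No other feasible combination exceeds 7801.

7801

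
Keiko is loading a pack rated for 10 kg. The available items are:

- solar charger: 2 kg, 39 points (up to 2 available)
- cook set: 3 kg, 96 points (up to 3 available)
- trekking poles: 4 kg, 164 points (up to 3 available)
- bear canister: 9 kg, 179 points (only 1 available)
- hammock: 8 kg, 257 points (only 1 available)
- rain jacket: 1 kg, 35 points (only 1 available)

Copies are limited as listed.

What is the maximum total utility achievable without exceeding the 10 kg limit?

A density-first pass picks 2×trekking poles + rain jacket — 363 at 9 kg.
Replace rain jacket with solar charger: the trade gains 4 net, giving 367 at 10 kg.
Every other selection either busts 10 kg or exceeds an availability limit or fails to beat 367.

367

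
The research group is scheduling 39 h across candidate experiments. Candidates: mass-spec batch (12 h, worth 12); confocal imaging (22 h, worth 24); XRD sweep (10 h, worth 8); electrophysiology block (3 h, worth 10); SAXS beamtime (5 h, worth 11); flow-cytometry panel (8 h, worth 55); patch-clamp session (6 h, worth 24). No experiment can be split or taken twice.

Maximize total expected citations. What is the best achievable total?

Greedy by ratio would take mass-spec batch + electrophysiology block + SAXS beamtime + flow-cytometry panel + patch-clamp session: 34 h used, total 112.
Dropping mass-spec batch and SAXS beamtime frees 17 h; slotting in confocal imaging (22 h) lifts the total to 113 at 39 h.
The closest alternative, mass-spec batch + electrophysiology block + SAXS beamtime + flow-cytometry panel + patch-clamp session, reaches only 112.

113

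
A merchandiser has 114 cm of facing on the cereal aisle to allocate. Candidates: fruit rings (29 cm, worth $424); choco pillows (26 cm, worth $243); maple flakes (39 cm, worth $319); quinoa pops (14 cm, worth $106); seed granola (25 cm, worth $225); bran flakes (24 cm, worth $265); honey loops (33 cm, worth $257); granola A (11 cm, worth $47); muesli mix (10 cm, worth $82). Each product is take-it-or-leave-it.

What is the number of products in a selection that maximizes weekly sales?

5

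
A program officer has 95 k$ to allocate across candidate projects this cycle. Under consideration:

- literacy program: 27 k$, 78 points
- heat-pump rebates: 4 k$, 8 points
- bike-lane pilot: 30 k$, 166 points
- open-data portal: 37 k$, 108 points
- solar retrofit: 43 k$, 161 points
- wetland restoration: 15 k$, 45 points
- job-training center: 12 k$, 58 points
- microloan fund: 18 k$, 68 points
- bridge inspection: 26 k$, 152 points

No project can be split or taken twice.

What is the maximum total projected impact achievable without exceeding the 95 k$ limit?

454

Taking the top-ratio projects first gives heat-pump rebates + bike-lane pilot + job-training center + microloan fund + bridge inspection for 452 (90 k$).
Dropping heat-pump rebates and microloan fund frees 22 k$; slotting in literacy program (27 k$) lifts the total to 454 at 95 k$.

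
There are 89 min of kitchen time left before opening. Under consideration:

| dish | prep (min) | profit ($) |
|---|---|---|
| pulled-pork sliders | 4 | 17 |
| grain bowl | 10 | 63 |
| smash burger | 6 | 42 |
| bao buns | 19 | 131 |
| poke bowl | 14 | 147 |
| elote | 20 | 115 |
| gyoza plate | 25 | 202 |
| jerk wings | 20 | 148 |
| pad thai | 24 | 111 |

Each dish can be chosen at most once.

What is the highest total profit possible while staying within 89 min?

691

The ratio heuristic lands on pulled-pork sliders + smash burger + bao buns + poke bowl + gyoza plate + jerk wings (687) but leaves 1 min idle.
The 10 min tied up in pulled-pork sliders and smash burger is better spent on grain bowl — total rises to 691 (88 min).
An exhaustive check of the 512 subsets confirms 691.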